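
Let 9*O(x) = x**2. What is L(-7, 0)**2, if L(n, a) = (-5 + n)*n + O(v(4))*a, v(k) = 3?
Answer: 7056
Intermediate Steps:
O(x) = x**2/9
L(n, a) = a + n*(-5 + n) (L(n, a) = (-5 + n)*n + ((1/9)*3**2)*a = n*(-5 + n) + ((1/9)*9)*a = n*(-5 + n) + 1*a = n*(-5 + n) + a = a + n*(-5 + n))
L(-7, 0)**2 = (0 + (-7)**2 - 5*(-7))**2 = (0 + 49 + 35)**2 = 84**2 = 7056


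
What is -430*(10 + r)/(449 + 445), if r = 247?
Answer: -55255/447 ≈ -123.61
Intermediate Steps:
-430*(10 + r)/(449 + 445) = -430*(10 + 247)/(449 + 445) = -430/(894/257) = -430/(894*(1/257)) = -430/894/257 = -430*257/894 = -55255/447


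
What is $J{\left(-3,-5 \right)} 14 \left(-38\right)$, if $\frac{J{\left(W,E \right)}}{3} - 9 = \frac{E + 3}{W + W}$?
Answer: $-14896$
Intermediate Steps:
$J{\left(W,E \right)} = 27 + \frac{3 \left(3 + E\right)}{2 W}$ ($J{\left(W,E \right)} = 27 + 3 \frac{E + 3}{W + W} = 27 + 3 \frac{3 + E}{2 W} = 27 + \frac{3 \left(3 + E\right)}{2 W}$)
$J{\left(-3,-5 \right)} 14 \left(-38\right) = \frac{3 \left(3 - 5 + 18 \left(-3\right)\right)}{2 \left(-3\right)} 14 \left(-38\right) = \frac{3}{2} \left(- \frac{1}{3}\right) \left(3 - 5 - 54\right) 14 \left(-38\right) = \frac{3}{2} \left(- \frac{1}{3}\right) \left(-56\right) 14 \left(-38\right) = 28 \cdot 14 \left(-38\right) = 392 \left(-38\right) = -14896$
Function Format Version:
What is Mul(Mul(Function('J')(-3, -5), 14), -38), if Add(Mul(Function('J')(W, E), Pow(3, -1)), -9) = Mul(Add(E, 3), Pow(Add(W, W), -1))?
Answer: -14896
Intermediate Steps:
Function('J')(W, E) = Add(27, Mul(Rational(3, 2), Pow(W, -1), Add(3, E))) (Function('J')(W, E) = Add(27, Mul(3, Mul(Add(E, 3), Pow(Add(W, W), -1)))) = Add(27, Mul(3, Mul(Add(3, E), Pow(Mul(2, W), -1)))) = Add(27, Mul(3, Mul(Add(3, E), Mul(Rational(1, 2), Pow(W, -1))))) = Add(27, Mul(3, Mul(Rational(1, 2), Pow(W, -1), Add(3, E)))) = Add(27, Mul(Rational(3, 2), Pow(W, -1), Add(3, E))))
Mul(Mul(Function('J')(-3, -5), 14), -38) = Mul(Mul(Mul(Rational(3, 2), Pow(-3, -1), Add(3, -5, Mul(18, -3))), 14), -38) = Mul(Mul(Mul(Rational(3, 2), Rational(-1, 3), Add(3, -5, -54)), 14), -38) = Mul(Mul(Mul(Rational(3, 2), Rational(-1, 3), -56), 14), -38) = Mul(Mul(28, 14), -38) = Mul(392, -38) = -14896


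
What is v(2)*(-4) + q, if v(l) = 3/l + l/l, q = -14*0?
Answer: -10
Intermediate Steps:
q = 0
v(l) = 1 + 3/l (v(l) = 3/l + 1 = 1 + 3/l)
v(2)*(-4) + q = ((3 + 2)/2)*(-4) + 0 = ((½)*5)*(-4) + 0 = (5/2)*(-4) + 0 = -10 + 0 = -10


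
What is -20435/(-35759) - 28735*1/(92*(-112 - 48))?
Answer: 265667613/105274496 ≈ 2.5236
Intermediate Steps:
-20435/(-35759) - 28735*1/(92*(-112 - 48)) = -20435*(-1/35759) - 28735/((-160*92)) = 20435/35759 - 28735/(-14720) = 20435/35759 - 28735*(-1/14720) = 20435/35759 + 5747/2944 = 265667613/105274496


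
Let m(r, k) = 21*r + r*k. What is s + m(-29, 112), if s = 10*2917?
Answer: 25313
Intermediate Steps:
m(r, k) = 21*r + k*r
s = 29170
s + m(-29, 112) = 29170 - 29*(21 + 112) = 29170 - 29*133 = 29170 - 3857 = 25313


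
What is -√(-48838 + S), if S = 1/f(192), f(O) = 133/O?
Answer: -I*√863869846/133 ≈ -220.99*I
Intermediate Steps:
S = 192/133 (S = 1/(133/192) = 192/133 ≈ 1.4436)
-√(-48838 + S) = -√(-48838 + 192/133) = -√(-6495262/133) = -I*√863869846/133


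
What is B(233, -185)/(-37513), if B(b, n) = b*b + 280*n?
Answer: -2489/37513 ≈ -0.066350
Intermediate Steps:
B(b, n) = b² + 280*n
B(233, -185)/(-37513) = (233² + 280*(-185))/(-37513) = (54289 - 51800)*(-1/37513) = 2489*(-1/37513) = -2489/37513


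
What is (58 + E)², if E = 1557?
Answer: 2608225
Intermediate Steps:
(58 + E)² = (58 + 1557)² = 1615² = 2608225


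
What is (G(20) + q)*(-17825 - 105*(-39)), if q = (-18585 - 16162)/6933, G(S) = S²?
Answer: -37598959690/6933 ≈ -5.4232e+6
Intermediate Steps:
q = -34747/6933 (q = -34747*1/6933 = -34747/6933 ≈ -5.0118)
(G(20) + q)*(-17825 - 105*(-39)) = (20² - 34747/6933)*(-17825 - 105*(-39)) = (400 - 34747/6933)*(-17825 + 4095) = (2738453/6933)*(-13730) = -37598959690/6933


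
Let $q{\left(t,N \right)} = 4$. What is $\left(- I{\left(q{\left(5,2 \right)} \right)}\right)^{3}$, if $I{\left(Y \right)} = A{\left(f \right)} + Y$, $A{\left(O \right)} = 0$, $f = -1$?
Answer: $-64$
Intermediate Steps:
$I{\left(Y \right)} = Y$ ($I{\left(Y \right)} = 0 + Y = Y$)
$\left(- I{\left(q{\left(5,2 \right)} \right)}\right)^{3} = \left(\left(-1\right) 4\right)^{3} = \left(-4\right)^{3} = -64$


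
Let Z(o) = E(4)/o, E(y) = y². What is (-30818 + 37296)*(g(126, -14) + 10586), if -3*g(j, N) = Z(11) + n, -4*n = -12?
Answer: 2262694142/33 ≈ 6.8567e+7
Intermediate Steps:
n = 3 (n = -¼*(-12) = 3)
Z(o) = 16/o (Z(o) = 4²/o = 16/o)
g(j, N) = -49/33 (g(j, N) = -(16/11 + 3)/3 = -⅓*49/11 = -49/33)
(-30818 + 37296)*(g(126, -14) + 10586) = (-30818 + 37296)*(-49/33 + 10586) = 6478*(349289/33) = 2262694142/33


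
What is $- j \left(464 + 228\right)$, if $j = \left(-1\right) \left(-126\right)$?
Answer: $-87192$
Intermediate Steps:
$j = 126$
$- j \left(464 + 228\right) = - 126 \left(464 + 228\right) = - 126 \cdot 692 = \left(-1\right) 87192 = -87192$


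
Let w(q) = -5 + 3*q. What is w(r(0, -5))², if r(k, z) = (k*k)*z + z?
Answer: 400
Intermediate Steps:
r(k, z) = z + z*k² (r(k, z) = k²*z + z = z*k² + z = z + z*k²)
w(r(0, -5))² = (-5 + 3*(-5*(1 + 0²)))² = (-5 + 3*(-5*(1 + 0)))² = (-5 + 3*(-5*1))² = (-5 + 3*(-5))² = (-5 - 15)² = (-20)² = 400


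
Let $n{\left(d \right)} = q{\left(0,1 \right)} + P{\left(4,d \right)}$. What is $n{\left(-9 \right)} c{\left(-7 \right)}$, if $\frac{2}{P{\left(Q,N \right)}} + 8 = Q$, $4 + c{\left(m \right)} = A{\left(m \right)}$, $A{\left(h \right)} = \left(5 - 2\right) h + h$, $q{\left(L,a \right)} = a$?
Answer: $-16$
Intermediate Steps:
$A{\left(h \right)} = 4 h$ ($A{\left(h \right)} = 3 h + h = 4 h$)
$c{\left(m \right)} = -4 + 4 m$
$P{\left(Q,N \right)} = \frac{2}{-8 + Q}$
$n{\left(d \right)} = \frac{1}{2}$ ($n{\left(d \right)} = 1 + \frac{2}{-8 + 4} = 1 + \frac{2}{-4} = 1 + 2 \left(- \frac{1}{4}\right) = 1 - \frac{1}{2} = \frac{1}{2}$)
$n{\left(-9 \right)} c{\left(-7 \right)} = \frac{-4 + 4 \left(-7\right)}{2} = \frac{-4 - 28}{2} = \frac{1}{2} \left(-32\right) = -16$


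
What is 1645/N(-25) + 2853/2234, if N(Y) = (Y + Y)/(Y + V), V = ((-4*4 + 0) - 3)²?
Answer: -123463383/11170 ≈ -11053.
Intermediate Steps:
V = 361 (V = ((-16 + 0) - 3)² = (-16 - 3)² = (-19)² = 361)
N(Y) = 2*Y/(361 + Y) (N(Y) = (Y + Y)/(Y + 361) = (2*Y)/(361 + Y) = 2*Y/(361 + Y))
1645/N(-25) + 2853/2234 = 1645/((2*(-25)/(361 - 25))) + 2853/2234 = 1645/((2*(-25)/336)) + 2853*(1/2234) = 1645/((2*(-25)*(1/336))) + 2853/2234 = 1645/(-25/168) + 2853/2234 = 1645*(-168/25) + 2853/2234 = -55272/5 + 2853/2234 = -123463383/11170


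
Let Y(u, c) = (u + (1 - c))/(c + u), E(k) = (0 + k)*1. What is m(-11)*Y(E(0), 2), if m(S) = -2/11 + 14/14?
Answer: -9/22 ≈ -0.40909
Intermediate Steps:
E(k) = k (E(k) = k*1 = k)
Y(u, c) = (1 + u - c)/(c + u)
m(S) = 9/11 (m(S) = -2*1/11 + 14*(1/14) = -2/11 + 1 = 9/11)
m(-11)*Y(E(0), 2) = 9*((1 + 0 - 1*2)/(2 + 0))/11 = 9*((1 + 0 - 2)/2)/11 = 9*((½)*(-1))/11 = (9/11)*(-½) = -9/22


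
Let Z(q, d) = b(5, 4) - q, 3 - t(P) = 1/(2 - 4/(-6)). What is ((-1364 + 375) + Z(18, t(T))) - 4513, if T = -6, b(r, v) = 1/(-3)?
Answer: -16561/3 ≈ -5520.3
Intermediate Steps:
b(r, v) = -⅓
t(P) = 21/8 (t(P) = 3 - 1/(2 - 4/(-6)) = 3 - 1/(2 - 4*(-⅙)) = 3 - 1/(2 + ⅔) = 3 - 1/8/3 = 3 - 1*3/8 = 3 - 3/8 = 21/8)
Z(q, d) = -⅓ - q
((-1364 + 375) + Z(18, t(T))) - 4513 = ((-1364 + 375) + (-⅓ - 1*18)) - 4513 = (-989 + (-⅓ - 18)) - 4513 = (-989 - 55/3) - 4513 = -3022/3 - 4513 = -16561/3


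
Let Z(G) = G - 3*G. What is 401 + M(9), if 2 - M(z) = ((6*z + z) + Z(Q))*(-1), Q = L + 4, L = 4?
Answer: 450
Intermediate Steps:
Q = 8 (Q = 4 + 4 = 8)
Z(G) = -2*G
M(z) = -14 + 7*z (M(z) = 2 - ((6*z + z) - 2*8)*(-1) = 2 - (7*z - 16)*(-1) = 2 - (-16 + 7*z)*(-1) = 2 - (16 - 7*z) = 2 + (-16 + 7*z) = -14 + 7*z)
401 + M(9) = 401 + (-14 + 7*9) = 401 + (-14 + 63) = 401 + 49 = 450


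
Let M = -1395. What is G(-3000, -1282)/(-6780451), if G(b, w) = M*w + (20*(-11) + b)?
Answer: -1785170/6780451 ≈ -0.26328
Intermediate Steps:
G(b, w) = -220 + b - 1395*w (G(b, w) = -1395*w + (20*(-11) + b) = -1395*w + (-220 + b) = -220 + b - 1395*w)
G(-3000, -1282)/(-6780451) = (-220 - 3000 - 1395*(-1282))/(-6780451) = (-220 - 3000 + 1788390)*(-1/6780451) = 1785170*(-1/6780451) = -1785170/6780451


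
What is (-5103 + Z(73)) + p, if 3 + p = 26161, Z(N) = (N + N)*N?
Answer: 31713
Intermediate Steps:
Z(N) = 2*N² (Z(N) = (2*N)*N = 2*N²)
p = 26158 (p = -3 + 26161 = 26158)
(-5103 + Z(73)) + p = (-5103 + 2*73²) + 26158 = (-5103 + 2*5329) + 26158 = (-5103 + 10658) + 26158 = 5555 + 26158 = 31713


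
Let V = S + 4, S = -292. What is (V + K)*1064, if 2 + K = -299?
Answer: -626696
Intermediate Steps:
V = -288 (V = -292 + 4 = -288)
K = -301 (K = -2 - 299 = -301)
(V + K)*1064 = (-288 - 301)*1064 = -589*1064 = -626696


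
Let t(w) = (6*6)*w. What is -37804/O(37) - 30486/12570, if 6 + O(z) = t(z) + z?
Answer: -86124783/2855485 ≈ -30.161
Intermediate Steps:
t(w) = 36*w
O(z) = -6 + 37*z (O(z) = -6 + (36*z + z) = -6 + 37*z)
-37804/O(37) - 30486/12570 = -37804/(-6 + 37*37) - 30486/12570 = -37804/(-6 + 1369) - 30486*1/12570 = -37804/1363 - 5081/2095 = -86124783/2855485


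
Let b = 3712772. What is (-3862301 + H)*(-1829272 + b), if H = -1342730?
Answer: -9803675888500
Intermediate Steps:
(-3862301 + H)*(-1829272 + b) = (-3862301 - 1342730)*(-1829272 + 3712772) = -5205031*1883500 = -9803675888500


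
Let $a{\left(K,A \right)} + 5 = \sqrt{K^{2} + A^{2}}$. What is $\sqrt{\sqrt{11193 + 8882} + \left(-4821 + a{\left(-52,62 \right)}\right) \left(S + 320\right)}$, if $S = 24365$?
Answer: $\sqrt{-119129810 + 5 \sqrt{803} + 49370 \sqrt{1637}} \approx 10823.0 i$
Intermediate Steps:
$a{\left(K,A \right)} = -5 + \sqrt{A^{2} + K^{2}}$ ($a{\left(K,A \right)} = -5 + \sqrt{K^{2} + A^{2}} = -5 + \sqrt{A^{2} + K^{2}}$)
$\sqrt{\sqrt{11193 + 8882} + \left(-4821 + a{\left(-52,62 \right)}\right) \left(S + 320\right)} = \sqrt{\sqrt{11193 + 8882} + \left(-4821 - \left(5 - \sqrt{62^{2} + \left(-52\right)^{2}}\right)\right) \left(24365 + 320\right)} = \sqrt{\sqrt{20075} + \left(-4821 - \left(5 - \sqrt{3844 + 2704}\right)\right) 24685} = \sqrt{5 \sqrt{803} + \left(-4821 - \left(5 - \sqrt{6548}\right)\right) 24685} = \sqrt{5 \sqrt{803} + \left(-4821 - \left(5 - 2 \sqrt{1637}\right)\right) 24685} = \sqrt{5 \sqrt{803} + \left(-4826 + 2 \sqrt{1637}\right) 24685} = \sqrt{5 \sqrt{803} - \left(119129810 - 49370 \sqrt{1637}\right)} = \sqrt{-119129810 + 5 \sqrt{803} + 49370 \sqrt{1637}}$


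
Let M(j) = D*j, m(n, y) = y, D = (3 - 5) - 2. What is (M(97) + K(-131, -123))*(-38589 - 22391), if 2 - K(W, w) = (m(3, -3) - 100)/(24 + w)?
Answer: 2336570660/99 ≈ 2.3602e+7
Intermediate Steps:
D = -4 (D = -2 - 2 = -4)
K(W, w) = 2 + 103/(24 + w) (K(W, w) = 2 - (-3 - 100)/(24 + w) = 2 - (-103)/(24 + w) = 2 + 103/(24 + w))
M(j) = -4*j
(M(97) + K(-131, -123))*(-38589 - 22391) = (-4*97 + (151 + 2*(-123))/(24 - 123))*(-38589 - 22391) = (-388 + (151 - 246)/(-99))*(-60980) = (-388 - 1/99*(-95))*(-60980) = (-388 + 95/99)*(-60980) = -38317/99*(-60980) = 2336570660/99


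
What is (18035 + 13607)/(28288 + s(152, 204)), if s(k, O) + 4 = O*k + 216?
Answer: 15821/29754 ≈ 0.53173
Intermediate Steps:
s(k, O) = 212 + O*k (s(k, O) = -4 + (O*k + 216) = -4 + (216 + O*k) = 212 + O*k)
(18035 + 13607)/(28288 + s(152, 204)) = (18035 + 13607)/(28288 + (212 + 204*152)) = 31642/(28288 + (212 + 31008)) = 31642/(28288 + 31220) = 31642/59508 = 31642*(1/59508) = 15821/29754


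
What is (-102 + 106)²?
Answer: 16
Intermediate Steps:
(-102 + 106)² = 4² = 16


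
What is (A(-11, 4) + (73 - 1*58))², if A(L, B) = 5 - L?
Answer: 961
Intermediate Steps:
(A(-11, 4) + (73 - 1*58))² = ((5 - 1*(-11)) + (73 - 1*58))² = ((5 + 11) + (73 - 58))² = (16 + 15)² = 31² = 961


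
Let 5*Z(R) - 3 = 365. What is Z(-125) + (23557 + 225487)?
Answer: 1245588/5 ≈ 2.4912e+5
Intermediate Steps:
Z(R) = 368/5 (Z(R) = ⅗ + (⅕)*365 = ⅗ + 73 = 368/5)
Z(-125) + (23557 + 225487) = 368/5 + (23557 + 225487) = 368/5 + 249044 = 1245588/5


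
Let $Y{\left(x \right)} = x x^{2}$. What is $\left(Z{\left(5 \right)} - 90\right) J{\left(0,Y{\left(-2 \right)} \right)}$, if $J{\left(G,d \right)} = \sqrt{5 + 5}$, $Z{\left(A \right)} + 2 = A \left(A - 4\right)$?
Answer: $- 87 \sqrt{10} \approx -275.12$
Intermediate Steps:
$Z{\left(A \right)} = -2 + A \left(-4 + A\right)$ ($Z{\left(A \right)} = -2 + A \left(A - 4\right) = -2 + A \left(-4 + A\right)$)
$Y{\left(x \right)} = x^{3}$
$J{\left(G,d \right)} = \sqrt{10}$
$\left(Z{\left(5 \right)} - 90\right) J{\left(0,Y{\left(-2 \right)} \right)} = \left(\left(-2 + 5^{2} - 20\right) - 90\right) \sqrt{10} = \left(\left(-2 + 25 - 20\right) - 90\right) \sqrt{10} = \left(3 - 90\right) \sqrt{10} = - 87 \sqrt{10}$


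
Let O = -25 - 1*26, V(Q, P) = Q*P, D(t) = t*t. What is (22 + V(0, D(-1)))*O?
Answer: -1122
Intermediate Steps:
D(t) = t²
V(Q, P) = P*Q
O = -51 (O = -25 - 26 = -51)
(22 + V(0, D(-1)))*O = (22 + (-1)²*0)*(-51) = (22 + 1*0)*(-51) = (22 + 0)*(-51) = 22*(-51) = -1122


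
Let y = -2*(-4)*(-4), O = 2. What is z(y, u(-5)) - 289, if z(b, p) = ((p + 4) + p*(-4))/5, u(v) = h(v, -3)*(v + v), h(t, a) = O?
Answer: -1381/5 ≈ -276.20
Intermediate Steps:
h(t, a) = 2
y = -32 (y = 8*(-4) = -32)
u(v) = 4*v (u(v) = 2*(v + v) = 2*(2*v) = 4*v)
z(b, p) = ⅘ - 3*p/5 (z(b, p) = ((4 + p) - 4*p)*(⅕) = (4 - 3*p)*(⅕) = ⅘ - 3*p/5)
z(y, u(-5)) - 289 = (⅘ - 12*(-5)/5) - 289 = (⅘ - ⅗*(-20)) - 289 = (⅘ + 12) - 289 = 64/5 - 289 = -1381/5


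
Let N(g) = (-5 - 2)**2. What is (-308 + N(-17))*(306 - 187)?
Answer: -30821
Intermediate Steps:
N(g) = 49 (N(g) = (-7)**2 = 49)
(-308 + N(-17))*(306 - 187) = (-308 + 49)*(306 - 187) = -259*119 = -30821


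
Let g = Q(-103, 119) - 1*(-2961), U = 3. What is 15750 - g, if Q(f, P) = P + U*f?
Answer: 12979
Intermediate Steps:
Q(f, P) = P + 3*f
g = 2771 (g = (119 + 3*(-103)) - 1*(-2961) = (119 - 309) + 2961 = -190 + 2961 = 2771)
15750 - g = 15750 - 1*2771 = 15750 - 2771 = 12979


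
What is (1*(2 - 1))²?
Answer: 1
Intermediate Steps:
(1*(2 - 1))² = (1*1)² = 1² = 1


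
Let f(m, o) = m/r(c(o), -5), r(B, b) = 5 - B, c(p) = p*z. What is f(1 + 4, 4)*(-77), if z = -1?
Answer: -385/9 ≈ -42.778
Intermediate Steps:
c(p) = -p (c(p) = p*(-1) = -p)
f(m, o) = m/(5 + o) (f(m, o) = m/(5 - (-1)*o) = m/(5 + o))
f(1 + 4, 4)*(-77) = ((1 + 4)/(5 + 4))*(-77) = (5/9)*(-77) = -385/9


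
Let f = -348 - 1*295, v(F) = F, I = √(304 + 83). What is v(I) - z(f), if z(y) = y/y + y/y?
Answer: -2 + 3*√43 ≈ 17.672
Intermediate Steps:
I = 3*√43 (I = √387 = 3*√43 ≈ 19.672)
f = -643 (f = -348 - 295 = -643)
z(y) = 2 (z(y) = 1 + 1 = 2)
v(I) - z(f) = 3*√43 - 1*2 = 3*√43 - 2 = -2 + 3*√43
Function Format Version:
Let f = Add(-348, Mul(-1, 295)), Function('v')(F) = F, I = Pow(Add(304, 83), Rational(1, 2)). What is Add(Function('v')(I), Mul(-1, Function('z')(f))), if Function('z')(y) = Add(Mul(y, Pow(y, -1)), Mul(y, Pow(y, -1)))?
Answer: Add(-2, Mul(3, Pow(43, Rational(1, 2)))) ≈ 17.672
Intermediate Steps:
I = Mul(3, Pow(43, Rational(1, 2))) (I = Pow(387, Rational(1, 2)) = Mul(3, Pow(43, Rational(1, 2))) ≈ 19.672)
f = -643 (f = Add(-348, -295) = -643)
Function('z')(y) = 2 (Function('z')(y) = Add(1, 1) = 2)
Add(Function('v')(I), Mul(-1, Function('z')(f))) = Add(Mul(3, Pow(43, Rational(1, 2))), Mul(-1, 2)) = Add(Mul(3, Pow(43, Rational(1, 2))), -2) = Add(-2, Mul(3, Pow(43, Rational(1, 2))))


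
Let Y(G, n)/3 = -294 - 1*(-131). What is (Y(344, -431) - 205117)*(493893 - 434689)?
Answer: -12172697624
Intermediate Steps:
Y(G, n) = -489 (Y(G, n) = 3*(-294 - 1*(-131)) = 3*(-294 + 131) = 3*(-163) = -489)
(Y(344, -431) - 205117)*(493893 - 434689) = (-489 - 205117)*(493893 - 434689) = -205606*59204 = -12172697624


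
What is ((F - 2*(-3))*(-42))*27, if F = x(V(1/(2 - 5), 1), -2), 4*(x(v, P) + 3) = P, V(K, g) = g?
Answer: -2835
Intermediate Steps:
x(v, P) = -3 + P/4
F = -7/2 (F = -3 + (¼)*(-2) = -3 - ½ = -7/2 ≈ -3.5000)
((F - 2*(-3))*(-42))*27 = ((-7/2 - 2*(-3))*(-42))*27 = ((-7/2 + 6)*(-42))*27 = ((5/2)*(-42))*27 = -105*27 = -2835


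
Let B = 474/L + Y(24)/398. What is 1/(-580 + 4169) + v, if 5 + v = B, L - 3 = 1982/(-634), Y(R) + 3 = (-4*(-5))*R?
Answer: -53712255809/14284220 ≈ -3760.3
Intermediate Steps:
Y(R) = -3 + 20*R (Y(R) = -3 + (-4*(-5))*R = -3 + 20*R)
L = -40/317 (L = 3 + 1982/(-634) = 3 + 1982*(-1/634) = 3 - 991/317 = -40/317 ≈ -0.12618)
B = -14945901/3980 (B = 474/(-40/317) + (-3 + 20*24)/398 = 474*(-317/40) + (-3 + 480)*(1/398) = -75129/20 + 477*(1/398) = -75129/20 + 477/398 = -14945901/3980 ≈ -3755.3)
v = -14965801/3980 (v = -5 - 14945901/3980 = -14965801/3980 ≈ -3760.3)
1/(-580 + 4169) + v = 1/(-580 + 4169) - 14965801/3980 = 1/3589 - 14965801/3980 = -53712255809/14284220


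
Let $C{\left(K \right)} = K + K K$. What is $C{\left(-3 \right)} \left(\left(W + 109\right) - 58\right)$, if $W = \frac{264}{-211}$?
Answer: $\frac{62982}{211} \approx 298.49$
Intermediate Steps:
$W = - \frac{264}{211}$ ($W = 264 \left(- \frac{1}{211}\right) = - \frac{264}{211} \approx -1.2512$)
$C{\left(K \right)} = K + K^{2}$
$C{\left(-3 \right)} \left(\left(W + 109\right) - 58\right) = - 3 \left(1 - 3\right) \left(\left(- \frac{264}{211} + 109\right) - 58\right) = \left(-3\right) \left(-2\right) \left(\frac{22735}{211} - 58\right) = 6 \cdot \frac{10497}{211} = \frac{62982}{211}$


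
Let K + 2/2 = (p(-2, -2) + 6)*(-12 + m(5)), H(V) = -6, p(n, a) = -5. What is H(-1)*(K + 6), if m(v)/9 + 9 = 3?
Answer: 366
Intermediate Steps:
m(v) = -54 (m(v) = -81 + 9*3 = -81 + 27 = -54)
K = -67 (K = -1 + (-5 + 6)*(-12 - 54) = -1 + 1*(-66) = -1 - 66 = -67)
H(-1)*(K + 6) = -6*(-67 + 6) = -6*(-61) = 366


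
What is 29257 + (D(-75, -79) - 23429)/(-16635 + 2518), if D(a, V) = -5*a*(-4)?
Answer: 413045998/14117 ≈ 29259.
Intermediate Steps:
D(a, V) = 20*a
29257 + (D(-75, -79) - 23429)/(-16635 + 2518) = 29257 + (20*(-75) - 23429)/(-16635 + 2518) = 29257 + (-1500 - 23429)/(-14117) = 29257 - 24929*(-1/14117) = 29257 + 24929/14117 = 413045998/14117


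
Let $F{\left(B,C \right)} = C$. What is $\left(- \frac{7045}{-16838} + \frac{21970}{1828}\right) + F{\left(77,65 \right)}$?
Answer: $\frac{297937535}{3847483} \approx 77.437$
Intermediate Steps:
$\left(- \frac{7045}{-16838} + \frac{21970}{1828}\right) + F{\left(77,65 \right)} = \left(- \frac{7045}{-16838} + \frac{21970}{1828}\right) + 65 = \left(\left(-7045\right) \left(- \frac{1}{16838}\right) + 21970 \cdot \frac{1}{1828}\right) + 65 = \left(\frac{7045}{16838} + \frac{10985}{914}\right) + 65 = \frac{47851140}{3847483} + 65 = \frac{297937535}{3847483}$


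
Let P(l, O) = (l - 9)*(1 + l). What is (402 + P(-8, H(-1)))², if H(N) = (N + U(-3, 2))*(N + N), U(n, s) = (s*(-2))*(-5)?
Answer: 271441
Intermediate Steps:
U(n, s) = 10*s (U(n, s) = -2*s*(-5) = 10*s)
H(N) = 2*N*(20 + N) (H(N) = (N + 10*2)*(N + N) = (N + 20)*(2*N) = (20 + N)*(2*N) = 2*N*(20 + N))
P(l, O) = (1 + l)*(-9 + l) (P(l, O) = (-9 + l)*(1 + l) = (1 + l)*(-9 + l))
(402 + P(-8, H(-1)))² = (402 + (-9 + (-8)² - 8*(-8)))² = (402 + (-9 + 64 + 64))² = (402 + 119)² = 521² = 271441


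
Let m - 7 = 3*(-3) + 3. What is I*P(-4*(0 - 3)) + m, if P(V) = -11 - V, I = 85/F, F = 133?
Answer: -1822/133 ≈ -13.699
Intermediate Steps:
I = 85/133 ≈ 0.63910
m = 1 (m = 7 + (3*(-3) + 3) = 7 + (-9 + 3) = 7 - 6 = 1)
I*P(-4*(0 - 3)) + m = 85*(-11 - (-4)*(0 - 3))/133 + 1 = 85*(-11 - (-4)*(-3))/133 + 1 = 85*(-11 - 1*12)/133 + 1 = 85*(-11 - 12)/133 + 1 = (85/133)*(-23) + 1 = -1955/133 + 1 = -1822/133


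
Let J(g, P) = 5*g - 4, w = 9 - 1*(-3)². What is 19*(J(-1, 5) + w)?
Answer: -171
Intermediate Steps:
w = 0 (w = 9 - 1*9 = 9 - 9 = 0)
J(g, P) = -4 + 5*g
19*(J(-1, 5) + w) = 19*((-4 + 5*(-1)) + 0) = 19*((-4 - 5) + 0) = 19*(-9 + 0) = 19*(-9) = -171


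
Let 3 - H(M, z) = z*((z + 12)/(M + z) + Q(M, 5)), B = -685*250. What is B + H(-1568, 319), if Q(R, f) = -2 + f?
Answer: -214977207/1249 ≈ -1.7212e+5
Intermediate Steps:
B = -171250
H(M, z) = 3 - z*(3 + (12 + z)/(M + z)) (H(M, z) = 3 - z*((z + 12)/(M + z) + (-2 + 5)) = 3 - z*((12 + z)/(M + z) + 3) = 3 - z*(3 + (12 + z)/(M + z)))
B + H(-1568, 319) = -171250 + (-9*319 - 4*319**2 + 3*(-1568) - 3*(-1568)*319)/(-1568 + 319) = -171250 + (-2871 - 4*101761 - 4704 + 1500576)/(-1249) = -171250 - (-2871 - 407044 - 4704 + 1500576)/1249 = -171250 - 1/1249*1085957 = -171250 - 1085957/1249 = -214977207/1249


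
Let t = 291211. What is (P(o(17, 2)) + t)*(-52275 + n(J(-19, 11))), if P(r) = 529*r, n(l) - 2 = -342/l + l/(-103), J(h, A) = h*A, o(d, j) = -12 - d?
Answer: -16337340305720/1133 ≈ -1.4420e+10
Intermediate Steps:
J(h, A) = A*h
n(l) = 2 - 342/l - l/103 (n(l) = 2 + (-342/l + l/(-103)) = 2 + (-342/l + l*(-1/103)) = 2 + (-342/l - l/103) = 2 - 342/l - l/103)
(P(o(17, 2)) + t)*(-52275 + n(J(-19, 11))) = (529*(-12 - 1*17) + 291211)*(-52275 + (2 - 342/(11*(-19)) - 11*(-19)/103)) = (529*(-12 - 17) + 291211)*(-52275 + (2 - 342/(-209) - 1/103*(-209))) = (529*(-29) + 291211)*(-52275 + (2 - 342*(-1/209) + 209/103)) = (-15341 + 291211)*(-52275 + (2 + 18/11 + 209/103)) = 275870*(-52275 + 6419/1133) = 275870*(-59221156/1133) = -16337340305720/1133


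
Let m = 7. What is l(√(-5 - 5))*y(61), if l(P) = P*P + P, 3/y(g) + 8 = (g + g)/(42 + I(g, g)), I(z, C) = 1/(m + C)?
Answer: 8571/1456 - 8571*I*√10/14560 ≈ 5.8867 - 1.8615*I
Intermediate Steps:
I(z, C) = 1/(7 + C)
y(g) = 3/(-8 + 2*g/(42 + 1/(7 + g))) (y(g) = 3/(-8 + (g + g)/(42 + 1/(7 + g))) = 3/(-8 + (2*g)/(42 + 1/(7 + g))) = 3/(-8 + 2*g/(42 + 1/(7 + g))))
l(P) = P + P² (l(P) = P² + P = P + P²)
l(√(-5 - 5))*y(61) = (√(-5 - 5)*(1 + √(-5 - 5)))*(3*(295 + 42*61)/(2*(-1180 + 61² - 161*61))) = (√(-10)*(1 + √(-10)))*(3*(295 + 2562)/(2*(-1180 + 3721 - 9821))) = ((I*√10)*(1 + I*√10))*((3/2)*2857/(-7280)) = (I*√10*(1 + I*√10))*((3/2)*(-1/7280)*2857) = (I*√10*(1 + I*√10))*(-8571/14560) = -8571*I*√10*(1 + I*√10)/14560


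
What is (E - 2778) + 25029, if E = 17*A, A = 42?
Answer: 22965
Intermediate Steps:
E = 714 (E = 17*42 = 714)
(E - 2778) + 25029 = (714 - 2778) + 25029 = -2064 + 25029 = 22965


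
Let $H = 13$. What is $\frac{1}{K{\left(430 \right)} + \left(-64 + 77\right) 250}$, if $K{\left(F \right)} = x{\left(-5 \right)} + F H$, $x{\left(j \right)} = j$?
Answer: $\frac{1}{8835} \approx 0.00011319$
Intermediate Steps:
$K{\left(F \right)} = -5 + 13 F$ ($K{\left(F \right)} = -5 + F 13 = -5 + 13 F$)
$\frac{1}{K{\left(430 \right)} + \left(-64 + 77\right) 250} = \frac{1}{\left(-5 + 13 \cdot 430\right) + \left(-64 + 77\right) 250} = \frac{1}{\left(-5 + 5590\right) + 13 \cdot 250} = \frac{1}{5585 + 3250} = \frac{1}{8835}$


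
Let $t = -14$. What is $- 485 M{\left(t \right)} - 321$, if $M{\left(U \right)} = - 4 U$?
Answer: $-27481$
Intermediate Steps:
$- 485 M{\left(t \right)} - 321 = - 485 \left(\left(-4\right) \left(-14\right)\right) - 321 = \left(-485\right) 56 - 321 = -27160 - 321 = -27481$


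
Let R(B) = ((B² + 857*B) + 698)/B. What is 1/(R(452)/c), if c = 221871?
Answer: 50142846/296183 ≈ 169.30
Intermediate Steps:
R(B) = (698 + B² + 857*B)/B
1/(R(452)/c) = 1/((857 + 452 + 698/452)/221871) = 1/((857 + 452 + 698*(1/452))*(1/221871)) = 1/((857 + 452 + 349/226)*(1/221871)) = 1/((296183/226)*(1/221871)) = 1/(296183/50142846) = 50142846/296183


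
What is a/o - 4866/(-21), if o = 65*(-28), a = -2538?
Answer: 212129/910 ≈ 233.11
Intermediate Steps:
o = -1820
a/o - 4866/(-21) = -2538/(-1820) - 4866/(-21) = -2538*(-1/1820) - 4866*(-1/21) = 1269/910 + 1622/7 = 212129/910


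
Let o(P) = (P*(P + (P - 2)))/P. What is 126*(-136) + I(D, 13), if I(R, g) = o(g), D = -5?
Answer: -17112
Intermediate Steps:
o(P) = -2 + 2*P (o(P) = (P*(P + (-2 + P)))/P = (P*(-2 + 2*P))/P = -2 + 2*P)
I(R, g) = -2 + 2*g
126*(-136) + I(D, 13) = 126*(-136) + (-2 + 2*13) = -17136 + (-2 + 26) = -17136 + 24 = -17112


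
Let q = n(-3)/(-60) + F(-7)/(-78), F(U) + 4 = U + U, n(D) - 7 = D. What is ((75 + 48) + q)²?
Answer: 576816289/38025 ≈ 15169.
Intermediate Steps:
n(D) = 7 + D
F(U) = -4 + 2*U (F(U) = -4 + (U + U) = -4 + 2*U)
q = 32/195 (q = (7 - 3)/(-60) + (-4 + 2*(-7))/(-78) = 4*(-1/60) + (-4 - 14)*(-1/78) = -1/15 - 18*(-1/78) = -1/15 + 3/13 = 32/195 ≈ 0.16410)
((75 + 48) + q)² = ((75 + 48) + 32/195)² = (123 + 32/195)² = (24017/195)² = 576816289/38025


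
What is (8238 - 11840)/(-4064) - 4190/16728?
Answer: 2701631/4248912 ≈ 0.63584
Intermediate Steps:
(8238 - 11840)/(-4064) - 4190/16728 = -3602*(-1/4064) - 4190*1/16728 = 1801/2032 - 2095/8364 = 2701631/4248912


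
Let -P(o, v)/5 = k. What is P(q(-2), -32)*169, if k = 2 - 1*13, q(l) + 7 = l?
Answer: 9295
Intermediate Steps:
q(l) = -7 + l
k = -11 (k = 2 - 13 = -11)
P(o, v) = 55 (P(o, v) = -5*(-11) = 55)
P(q(-2), -32)*169 = 55*169 = 9295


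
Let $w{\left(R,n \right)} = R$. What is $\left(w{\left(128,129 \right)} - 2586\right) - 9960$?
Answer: $-12418$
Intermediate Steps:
$\left(w{\left(128,129 \right)} - 2586\right) - 9960 = \left(128 - 2586\right) - 9960 = -2458 - 9960 = -12418$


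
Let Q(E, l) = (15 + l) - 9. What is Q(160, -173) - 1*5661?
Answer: -5828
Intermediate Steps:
Q(E, l) = 6 + l
Q(160, -173) - 1*5661 = (6 - 173) - 1*5661 = -167 - 5661 = -5828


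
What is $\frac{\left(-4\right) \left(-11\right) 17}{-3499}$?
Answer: $- \frac{748}{3499} \approx -0.21378$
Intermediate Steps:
$\frac{\left(-4\right) \left(-11\right) 17}{-3499} = 44 \cdot 17 \left(- \frac{1}{3499}\right) = 748 \left(- \frac{1}{3499}\right) = - \frac{748}{3499}$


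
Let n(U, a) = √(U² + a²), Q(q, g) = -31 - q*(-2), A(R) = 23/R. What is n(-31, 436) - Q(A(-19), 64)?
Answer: 635/19 + √191057 ≈ 470.52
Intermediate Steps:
Q(q, g) = -31 + 2*q (Q(q, g) = -31 - (-2)*q = -31 + 2*q)
n(-31, 436) - Q(A(-19), 64) = √((-31)² + 436²) - (-31 + 2*(23/(-19))) = √(961 + 190096) - (-31 + 2*(23*(-1/19))) = √191057 - (-31 + 2*(-23/19)) = √191057 - (-31 - 46/19) = √191057 - 1*(-635/19) = √191057 + 635/19 = 635/19 + √191057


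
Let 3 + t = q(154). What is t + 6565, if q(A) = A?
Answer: 6716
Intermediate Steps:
t = 151 (t = -3 + 154 = 151)
t + 6565 = 151 + 6565 = 6716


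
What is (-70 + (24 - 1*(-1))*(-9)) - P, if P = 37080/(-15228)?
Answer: -123755/423 ≈ -292.56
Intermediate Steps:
P = -1030/423 (P = 37080*(-1/15228) = -1030/423 ≈ -2.4350)
(-70 + (24 - 1*(-1))*(-9)) - P = (-70 + (24 - 1*(-1))*(-9)) - 1*(-1030/423) = (-70 + (24 + 1)*(-9)) + 1030/423 = (-70 + 25*(-9)) + 1030/423 = (-70 - 225) + 1030/423 = -295 + 1030/423 = -123755/423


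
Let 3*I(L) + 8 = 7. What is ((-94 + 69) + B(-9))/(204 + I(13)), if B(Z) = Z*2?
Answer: -129/611 ≈ -0.21113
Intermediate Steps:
B(Z) = 2*Z
I(L) = -⅓ (I(L) = -8/3 + (⅓)*7 = -8/3 + 7/3 = -⅓)
((-94 + 69) + B(-9))/(204 + I(13)) = ((-94 + 69) + 2*(-9))/(204 - ⅓) = (-25 - 18)/(611/3) = -43*3/611 = -129/611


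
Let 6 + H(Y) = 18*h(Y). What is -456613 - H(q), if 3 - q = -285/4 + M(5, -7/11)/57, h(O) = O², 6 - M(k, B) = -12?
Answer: -1602839465/2888 ≈ -5.5500e+5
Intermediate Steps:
M(k, B) = 18 (M(k, B) = 6 - 1*(-12) = 6 + 12 = 18)
q = 5619/76 (q = 3 - (-285/4 + 18/57) = 3 - (-285*¼ + 18*(1/57)) = 3 - (-285/4 + 6/19) = 3 - 1*(-5391/76) = 3 + 5391/76 = 5619/76 ≈ 73.934)
H(Y) = -6 + 18*Y²
-456613 - H(q) = -456613 - (-6 + 18*(5619/76)²) = -456613 - (-6 + 18*(31573161/5776)) = -456613 - (-6 + 284158449/2888) = -456613 - 1*284141121/2888 = -456613 - 284141121/2888 = -1602839465/2888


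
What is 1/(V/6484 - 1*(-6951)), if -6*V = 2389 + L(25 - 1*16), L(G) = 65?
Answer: 6484/45069875 ≈ 0.00014387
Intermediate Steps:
V = -409 (V = -(2389 + 65)/6 = -1/6*2454 = -409)
1/(V/6484 - 1*(-6951)) = 1/(-409/6484 - 1*(-6951)) = 1/(-409*1/6484 + 6951) = 1/(-409/6484 + 6951) = 1/(45069875/6484) = 6484/45069875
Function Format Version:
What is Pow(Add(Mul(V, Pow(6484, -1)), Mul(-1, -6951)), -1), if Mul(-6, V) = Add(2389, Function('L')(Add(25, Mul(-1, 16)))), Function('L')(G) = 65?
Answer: Rational(6484, 45069875) ≈ 0.00014387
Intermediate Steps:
V = -409 (V = Mul(Rational(-1, 6), Add(2389, 65)) = Mul(Rational(-1, 6), 2454) = -409)
Pow(Add(Mul(V, Pow(6484, -1)), Mul(-1, -6951)), -1) = Pow(Add(Mul(-409, Pow(6484, -1)), Mul(-1, -6951)), -1) = Pow(Add(Mul(-409, Rational(1, 6484)), 6951), -1) = Pow(Add(Rational(-409, 6484), 6951), -1) = Pow(Rational(45069875, 6484), -1) = Rational(6484, 45069875)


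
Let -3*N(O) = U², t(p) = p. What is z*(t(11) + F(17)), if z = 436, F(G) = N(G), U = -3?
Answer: 3488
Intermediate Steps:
N(O) = -3 (N(O) = -⅓*(-3)² = -⅓*9 = -3)
F(G) = -3
z*(t(11) + F(17)) = 436*(11 - 3) = 436*8 = 3488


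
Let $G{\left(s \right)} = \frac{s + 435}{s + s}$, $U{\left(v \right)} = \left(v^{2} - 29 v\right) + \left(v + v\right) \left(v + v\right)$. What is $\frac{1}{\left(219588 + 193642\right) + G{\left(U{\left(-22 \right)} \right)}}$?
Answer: $\frac{6116}{2527318173} \approx 2.42 \cdot 10^{-6}$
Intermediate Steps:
$U{\left(v \right)} = - 29 v + 5 v^{2}$ ($U{\left(v \right)} = \left(v^{2} - 29 v\right) + 2 v 2 v = \left(v^{2} - 29 v\right) + 4 v^{2} = - 29 v + 5 v^{2}$)
$G{\left(s \right)} = \frac{435 + s}{2 s}$
$\frac{1}{\left(219588 + 193642\right) + G{\left(U{\left(-22 \right)} \right)}} = \frac{1}{\left(219588 + 193642\right) + \frac{435 - 22 \left(-29 + 5 \left(-22\right)\right)}{2 \left(- 22 \left(-29 + 5 \left(-22\right)\right)\right)}} = \frac{1}{413230 + \frac{435 - 22 \left(-29 - 110\right)}{2 \left(- 22 \left(-29 - 110\right)\right)}} = \frac{1}{413230 + \frac{435 - -3058}{2 \left(\left(-22\right) \left(-139\right)\right)}} = \frac{1}{413230 + \frac{435 + 3058}{2 \cdot 3058}} = \frac{1}{413230 + \frac{1}{2} \cdot \frac{1}{3058} \cdot 3493} = \frac{1}{413230 + \frac{3493}{6116}} = \frac{1}{\frac{2527318173}{6116}} = \frac{6116}{2527318173}$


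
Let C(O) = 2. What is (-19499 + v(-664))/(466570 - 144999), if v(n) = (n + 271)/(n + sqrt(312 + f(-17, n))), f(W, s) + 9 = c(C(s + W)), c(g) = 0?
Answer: -8590861955/141681931603 + 393*sqrt(303)/141681931603 ≈ -0.060635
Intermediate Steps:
f(W, s) = -9 (f(W, s) = -9 + 0 = -9)
v(n) = (271 + n)/(n + sqrt(303)) (v(n) = (n + 271)/(n + sqrt(312 - 9)) = (271 + n)/(n + sqrt(303)))
(-19499 + v(-664))/(466570 - 144999) = (-19499 + (271 - 664)/(-664 + sqrt(303)))/(466570 - 144999) = (-19499 - 393/(-664 + sqrt(303)))/321571 = (-19499 - 393/(-664 + sqrt(303)))*(1/321571) = -19499/321571 - 393/(321571*(-664 + sqrt(303)))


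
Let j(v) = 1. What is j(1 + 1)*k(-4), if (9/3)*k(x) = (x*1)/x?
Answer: ⅓ ≈ 0.33333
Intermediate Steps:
k(x) = ⅓ (k(x) = ((x*1)/x)/3 = (x/x)/3 = (⅓)*1 = ⅓)
j(1 + 1)*k(-4) = 1*(⅓) = ⅓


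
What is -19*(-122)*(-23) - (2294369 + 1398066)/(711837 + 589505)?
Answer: -69383439823/1301342 ≈ -53317.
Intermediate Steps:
-19*(-122)*(-23) - (2294369 + 1398066)/(711837 + 589505) = 2318*(-23) - 3692435/1301342 = -53314 - 3692435/1301342 = -69383439823/1301342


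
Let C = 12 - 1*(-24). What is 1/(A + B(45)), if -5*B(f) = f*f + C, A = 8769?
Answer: 5/41784 ≈ 0.00011966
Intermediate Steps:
C = 36 (C = 12 + 24 = 36)
B(f) = -36/5 - f²/5 (B(f) = -(f*f + 36)/5 = -(f² + 36)/5 = -(36 + f²)/5 = -36/5 - f²/5)
1/(A + B(45)) = 1/(8769 + (-36/5 - ⅕*45²)) = 1/(8769 + (-36/5 - ⅕*2025)) = 1/(8769 + (-36/5 - 405)) = 1/(8769 - 2061/5) = 1/(41784/5) = 5/41784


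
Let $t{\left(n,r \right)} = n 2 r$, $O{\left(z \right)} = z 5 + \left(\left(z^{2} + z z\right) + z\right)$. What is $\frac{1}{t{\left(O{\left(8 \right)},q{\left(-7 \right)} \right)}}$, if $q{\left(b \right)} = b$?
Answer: $- \frac{1}{2464} \approx -0.00040584$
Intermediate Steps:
$O{\left(z \right)} = 2 z^{2} + 6 z$ ($O{\left(z \right)} = 5 z + \left(\left(z^{2} + z^{2}\right) + z\right) = 5 z + \left(2 z^{2} + z\right) = 5 z + \left(z + 2 z^{2}\right) = 2 z^{2} + 6 z$)
$t{\left(n,r \right)} = 2 n r$
$\frac{1}{t{\left(O{\left(8 \right)},q{\left(-7 \right)} \right)}} = \frac{1}{2 \cdot 2 \cdot 8 \left(3 + 8\right) \left(-7\right)} = \frac{1}{2 \cdot 2 \cdot 8 \cdot 11 \left(-7\right)} = \frac{1}{2 \cdot 176 \left(-7\right)} = \frac{1}{-2464} = - \frac{1}{2464}$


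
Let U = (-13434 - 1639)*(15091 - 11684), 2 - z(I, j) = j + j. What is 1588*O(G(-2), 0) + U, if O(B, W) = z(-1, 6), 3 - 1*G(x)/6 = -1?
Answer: -51369591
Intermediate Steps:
G(x) = 24 (G(x) = 18 - 6*(-1) = 18 + 6 = 24)
z(I, j) = 2 - 2*j (z(I, j) = 2 - (j + j) = 2 - 2*j)
O(B, W) = -10 (O(B, W) = 2 - 2*6 = 2 - 12 = -10)
U = -51353711 (U = -15073*3407 = -51353711)
1588*O(G(-2), 0) + U = 1588*(-10) - 51353711 = -15880 - 51353711 = -51369591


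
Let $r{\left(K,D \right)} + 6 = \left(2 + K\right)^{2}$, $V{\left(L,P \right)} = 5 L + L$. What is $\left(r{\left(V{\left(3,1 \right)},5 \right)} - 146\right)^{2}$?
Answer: $61504$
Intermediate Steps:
$V{\left(L,P \right)} = 6 L$
$r{\left(K,D \right)} = -6 + \left(2 + K\right)^{2}$
$\left(r{\left(V{\left(3,1 \right)},5 \right)} - 146\right)^{2} = \left(\left(-6 + \left(2 + 6 \cdot 3\right)^{2}\right) - 146\right)^{2} = \left(\left(-6 + \left(2 + 18\right)^{2}\right) - 146\right)^{2} = \left(\left(-6 + 20^{2}\right) - 146\right)^{2} = \left(\left(-6 + 400\right) - 146\right)^{2} = \left(394 - 146\right)^{2} = 248^{2} = 61504$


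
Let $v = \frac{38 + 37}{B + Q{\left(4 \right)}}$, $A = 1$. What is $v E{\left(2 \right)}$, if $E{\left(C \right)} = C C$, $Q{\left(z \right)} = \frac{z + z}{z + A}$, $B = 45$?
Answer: $\frac{1500}{233} \approx 6.4378$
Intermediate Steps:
$Q{\left(z \right)} = \frac{2 z}{1 + z}$ ($Q{\left(z \right)} = \frac{z + z}{z + 1} = \frac{2 z}{1 + z}$)
$E{\left(C \right)} = C^{2}$
$v = \frac{375}{233}$ ($v = \frac{38 + 37}{45 + 2 \cdot 4 \frac{1}{1 + 4}} = \frac{75}{45 + 2 \cdot 4 \cdot \frac{1}{5}} = \frac{75}{45 + \frac{8}{5}} = \frac{75}{\frac{233}{5}} = 75 \cdot \frac{5}{233} = \frac{375}{233} \approx 1.6094$)
$v E{\left(2 \right)} = \frac{375 \cdot 2^{2}}{233} = \frac{375}{233} \cdot 4 = \frac{1500}{233}$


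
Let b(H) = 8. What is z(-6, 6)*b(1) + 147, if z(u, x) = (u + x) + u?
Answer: 99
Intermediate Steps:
z(u, x) = x + 2*u
z(-6, 6)*b(1) + 147 = (6 + 2*(-6))*8 + 147 = (6 - 12)*8 + 147 = -6*8 + 147 = -48 + 147 = 99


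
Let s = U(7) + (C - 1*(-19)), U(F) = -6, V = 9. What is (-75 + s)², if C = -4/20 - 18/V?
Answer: 103041/25 ≈ 4121.6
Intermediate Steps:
C = -11/5 (C = -4/20 - 18/9 = -4*1/20 - 18*⅑ = -⅕ - 2 = -11/5 ≈ -2.2000)
s = 54/5 (s = -6 + (-11/5 - 1*(-19)) = -6 + (-11/5 + 19) = -6 + 84/5 = 54/5 ≈ 10.800)
(-75 + s)² = (-75 + 54/5)² = (-321/5)² = 103041/25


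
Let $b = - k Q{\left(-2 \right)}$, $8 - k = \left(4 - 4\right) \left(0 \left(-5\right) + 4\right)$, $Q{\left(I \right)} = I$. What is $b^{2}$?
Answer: $256$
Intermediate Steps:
$k = 8$ ($k = 8 - \left(4 - 4\right) \left(0 \left(-5\right) + 4\right) = 8 - \left(4 - 4\right) \left(0 + 4\right) = 8 - 0 \cdot 4 = 8 - 0 = 8 + 0 = 8$)
$b = 16$ ($b = \left(-1\right) 8 \left(-2\right) = \left(-8\right) \left(-2\right) = 16$)
$b^{2} = 16^{2} = 256$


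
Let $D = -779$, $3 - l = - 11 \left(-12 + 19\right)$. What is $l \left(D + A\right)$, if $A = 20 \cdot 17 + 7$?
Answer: $-34560$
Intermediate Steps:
$l = 80$ ($l = 3 - - 11 \left(-12 + 19\right) = 3 - \left(-11\right) 7 = 3 - -77 = 3 + 77 = 80$)
$A = 347$ ($A = 340 + 7 = 347$)
$l \left(D + A\right) = 80 \left(-779 + 347\right) = 80 \left(-432\right) = -34560$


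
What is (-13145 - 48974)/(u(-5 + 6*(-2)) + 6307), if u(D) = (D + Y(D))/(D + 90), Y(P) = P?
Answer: -4534687/460377 ≈ -9.8499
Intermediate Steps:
u(D) = 2*D/(90 + D) (u(D) = (D + D)/(D + 90) = (2*D)/(90 + D) = 2*D/(90 + D))
(-13145 - 48974)/(u(-5 + 6*(-2)) + 6307) = (-13145 - 48974)/(2*(-5 + 6*(-2))/(90 + (-5 + 6*(-2))) + 6307) = -62119/(2*(-5 - 12)/(90 + (-5 - 12)) + 6307) = -62119/(2*(-17)/(90 - 17) + 6307) = -62119/(2*(-17)/73 + 6307) = -62119/(2*(-17)*(1/73) + 6307) = -62119/(-34/73 + 6307) = -62119/460377/73 = -62119*73/460377 = -4534687/460377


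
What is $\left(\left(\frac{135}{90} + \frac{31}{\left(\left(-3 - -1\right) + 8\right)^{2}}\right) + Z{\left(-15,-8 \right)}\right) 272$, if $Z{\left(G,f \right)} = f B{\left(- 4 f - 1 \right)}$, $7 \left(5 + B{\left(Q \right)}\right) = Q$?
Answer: $\frac{118796}{63} \approx 1885.7$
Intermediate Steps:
$B{\left(Q \right)} = -5 + \frac{Q}{7}$
$Z{\left(G,f \right)} = f \left(- \frac{36}{7} - \frac{4 f}{7}\right)$ ($Z{\left(G,f \right)} = f \left(-5 + \frac{- 4 f - 1}{7}\right) = f \left(-5 + \frac{-1 - 4 f}{7}\right) = f \left(-5 - \left(\frac{1}{7} + \frac{4 f}{7}\right)\right) = f \left(- \frac{36}{7} - \frac{4 f}{7}\right)$)
$\left(\left(\frac{135}{90} + \frac{31}{\left(\left(-3 - -1\right) + 8\right)^{2}}\right) + Z{\left(-15,-8 \right)}\right) 272 = \left(\left(\frac{135}{90} + \frac{31}{\left(\left(-3 - -1\right) + 8\right)^{2}}\right) - - \frac{32 \left(9 - 8\right)}{7}\right) 272 = \left(\left(135 \cdot \frac{1}{90} + \frac{31}{\left(\left(-3 + 1\right) + 8\right)^{2}}\right) - \left(- \frac{32}{7}\right) 1\right) 272 = \left(\left(\frac{3}{2} + \frac{31}{\left(-2 + 8\right)^{2}}\right) + \frac{32}{7}\right) 272 = \left(\left(\frac{3}{2} + \frac{31}{6^{2}}\right) + \frac{32}{7}\right) 272 = \left(\left(\frac{3}{2} + \frac{31}{36}\right) + \frac{32}{7}\right) 272 = \left(\frac{85}{36} + \frac{32}{7}\right) 272 = \frac{1747}{252} \cdot 272 = \frac{118796}{63}$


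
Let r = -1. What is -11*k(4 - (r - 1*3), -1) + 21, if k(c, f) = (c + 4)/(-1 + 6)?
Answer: -27/5 ≈ -5.4000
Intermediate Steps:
k(c, f) = ⅘ + c/5 (k(c, f) = (4 + c)/5 = (4 + c)*(⅕) = ⅘ + c/5)
-11*k(4 - (r - 1*3), -1) + 21 = -11*(⅘ + (4 - (-1 - 1*3))/5) + 21 = -11*(⅘ + (4 - (-1 - 3))/5) + 21 = -11*(⅘ + (4 - 1*(-4))/5) + 21 = -11*(⅘ + (4 + 4)/5) + 21 = -11*(⅘ + (⅕)*8) + 21 = -11*(⅘ + 8/5) + 21 = -11*12/5 + 21 = -132/5 + 21 = -27/5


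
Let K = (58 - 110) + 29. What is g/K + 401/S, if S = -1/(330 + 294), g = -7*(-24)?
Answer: -5755320/23 ≈ -2.5023e+5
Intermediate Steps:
g = 168
S = -1/624 ≈ -0.0016026
K = -23 (K = -52 + 29 = -23)
g/K + 401/S = 168/(-23) + 401/(-1/624) = 168*(-1/23) + 401*(-624) = -168/23 - 250224 = -5755320/23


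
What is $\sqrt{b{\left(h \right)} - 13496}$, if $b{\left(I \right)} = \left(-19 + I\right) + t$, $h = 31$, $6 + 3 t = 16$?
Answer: $\frac{i \sqrt{121326}}{3} \approx 116.11 i$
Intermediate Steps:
$t = \frac{10}{3}$ ($t = -2 + \frac{1}{3} \cdot 16 = -2 + \frac{16}{3} = \frac{10}{3} \approx 3.3333$)
$b{\left(I \right)} = - \frac{47}{3} + I$ ($b{\left(I \right)} = \left(-19 + I\right) + \frac{10}{3} = - \frac{47}{3} + I$)
$\sqrt{b{\left(h \right)} - 13496} = \sqrt{\left(- \frac{47}{3} + 31\right) - 13496} = \sqrt{\frac{46}{3} - 13496} = \sqrt{- \frac{40442}{3}} = \frac{i \sqrt{121326}}{3}$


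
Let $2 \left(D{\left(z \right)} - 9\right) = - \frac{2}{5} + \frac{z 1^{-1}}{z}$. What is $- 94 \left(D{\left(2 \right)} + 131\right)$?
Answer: $- \frac{65941}{5} \approx -13188.0$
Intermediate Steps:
$D{\left(z \right)} = \frac{93}{10}$ ($D{\left(z \right)} = 9 + \frac{- \frac{2}{5} + \frac{z 1^{-1}}{z}}{2} = 9 + \frac{\left(-2\right) \frac{1}{5} + \frac{z 1}{z}}{2} = 9 + \frac{- \frac{2}{5} + \frac{z}{z}}{2} = 9 + \frac{- \frac{2}{5} + 1}{2} = 9 + \frac{1}{2} \cdot \frac{3}{5} = 9 + \frac{3}{10} = \frac{93}{10}$)
$- 94 \left(D{\left(2 \right)} + 131\right) = - 94 \left(\frac{93}{10} + 131\right) = \left(-94\right) \frac{1403}{10} = - \frac{65941}{5}$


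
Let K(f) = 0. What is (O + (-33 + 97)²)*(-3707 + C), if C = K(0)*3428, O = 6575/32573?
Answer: -494608636181/32573 ≈ -1.5185e+7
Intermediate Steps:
O = 6575/32573 (O = 6575*(1/32573) = 6575/32573 ≈ 0.20185)
C = 0 (C = 0*3428 = 0)
(O + (-33 + 97)²)*(-3707 + C) = (6575/32573 + (-33 + 97)²)*(-3707 + 0) = (6575/32573 + 64²)*(-3707) = (6575/32573 + 4096)*(-3707) = (133425583/32573)*(-3707) = -494608636181/32573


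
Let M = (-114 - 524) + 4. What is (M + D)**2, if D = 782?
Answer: 21904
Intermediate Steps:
M = -634 (M = -638 + 4 = -634)
(M + D)**2 = (-634 + 782)**2 = 148**2 = 21904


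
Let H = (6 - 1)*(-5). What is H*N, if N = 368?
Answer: -9200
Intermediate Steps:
H = -25 (H = 5*(-5) = -25)
H*N = -25*368 = -9200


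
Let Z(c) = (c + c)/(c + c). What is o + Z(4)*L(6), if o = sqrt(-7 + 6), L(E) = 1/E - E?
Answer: -35/6 + I ≈ -5.8333 + 1.0*I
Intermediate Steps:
o = I (o = sqrt(-1) = I ≈ 1.0*I)
Z(c) = 1 (Z(c) = (2*c)/((2*c)) = (2*c)*(1/(2*c)) = 1)
o + Z(4)*L(6) = I + 1*(1/6 - 1*6) = I + 1*(1/6 - 6) = I + 1*(-35/6) = I - 35/6 = -35/6 + I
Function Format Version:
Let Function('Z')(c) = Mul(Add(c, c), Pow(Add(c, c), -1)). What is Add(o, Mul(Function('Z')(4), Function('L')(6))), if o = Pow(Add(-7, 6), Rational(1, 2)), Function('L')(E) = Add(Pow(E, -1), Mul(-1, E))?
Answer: Add(Rational(-35, 6), I) ≈ Add(-5.8333, Mul(1.0000, I))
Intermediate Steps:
o = I (o = Pow(-1, Rational(1, 2)) = I ≈ Mul(1.0000, I))
Function('Z')(c) = 1 (Function('Z')(c) = Mul(Mul(2, c), Pow(Mul(2, c), -1)) = Mul(Mul(2, c), Mul(Rational(1, 2), Pow(c, -1))) = 1)
Add(o, Mul(Function('Z')(4), Function('L')(6))) = Add(I, Mul(1, Add(Pow(6, -1), Mul(-1, 6)))) = Add(I, Mul(1, Add(Rational(1, 6), -6))) = Add(I, Mul(1, Rational(-35, 6))) = Add(I, Rational(-35, 6)) = Add(Rational(-35, 6), I)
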